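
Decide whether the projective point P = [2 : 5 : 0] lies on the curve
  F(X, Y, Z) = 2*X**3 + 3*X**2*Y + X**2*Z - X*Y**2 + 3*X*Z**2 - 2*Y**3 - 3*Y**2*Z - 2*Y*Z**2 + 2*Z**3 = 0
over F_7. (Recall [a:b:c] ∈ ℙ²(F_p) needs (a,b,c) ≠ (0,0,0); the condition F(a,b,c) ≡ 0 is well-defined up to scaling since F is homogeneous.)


F(2,5,0) ≡ 0 (mod 7); P is on the curve.

Evaluate F(2, 5, 0) term-by-term (mod 7).
  2*X**3 ↦ 2·8·1·1 = 16
  3*X**2*Y ↦ 3·4·5·1 = 60
  X**2*Z ↦ 1·4·1·0 = 0
  -X*Y**2 ↦ -1·2·25·1 = -50
  3*X*Z**2 ↦ 3·2·1·0 = 0
  -2*Y**3 ↦ -2·1·125·1 = -250
  -3*Y**2*Z ↦ -3·1·25·0 = 0
  -2*Y*Z**2 ↦ -2·1·5·0 = 0
  2*Z**3 ↦ 2·1·1·0 = 0
Sum: F(2, 5, 0) = (16) + (60) + (0) + (-50) + (0) + (-250) + (0) + (0) + (0) = -224.
Reducing mod 7: -224 ≡ 0 (mod 7).
Since F(a, b, c) ≡ 0 (mod 7), P lies on the curve.


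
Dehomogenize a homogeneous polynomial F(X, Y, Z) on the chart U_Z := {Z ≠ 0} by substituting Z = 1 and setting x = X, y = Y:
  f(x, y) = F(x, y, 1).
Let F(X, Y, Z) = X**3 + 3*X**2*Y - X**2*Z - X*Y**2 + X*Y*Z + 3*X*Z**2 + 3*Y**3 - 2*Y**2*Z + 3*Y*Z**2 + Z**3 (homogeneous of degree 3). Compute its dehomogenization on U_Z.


f(x, y) = x**3 + 3*x**2*y - x**2 - x*y**2 + x*y + 3*x + 3*y**3 - 2*y**2 + 3*y + 1

On U_Z we set Z = 1. Each monomial c·X^i·Y^j·Z^k in F becomes c·x^i·y^j·1^k = c·x^i·y^j.
Substituting Z = 1: F(X, Y, 1) = x**3 + 3*x**2*y - x**2 - x*y**2 + x*y + 3*x + 3*y**3 - 2*y**2 + 3*y + 1.
Note: deg(f) ≤ deg(F) = 3; strict inequality happens when F is divisible by Z (lost terms).


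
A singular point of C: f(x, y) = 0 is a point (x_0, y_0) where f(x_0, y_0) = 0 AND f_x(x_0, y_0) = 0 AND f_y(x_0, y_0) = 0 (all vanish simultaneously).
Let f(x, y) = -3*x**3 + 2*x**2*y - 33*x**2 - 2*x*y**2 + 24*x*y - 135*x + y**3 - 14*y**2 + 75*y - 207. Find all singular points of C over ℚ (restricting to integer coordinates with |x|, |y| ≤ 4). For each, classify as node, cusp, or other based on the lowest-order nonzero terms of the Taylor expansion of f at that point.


Singular points: {(-3, 3)}; classification: cusp.

Compute partial derivatives:
  f_x = -9*x**2 + 4*x*y - 66*x - 2*y**2 + 24*y - 135.
  f_y = 2*x**2 - 4*x*y + 24*x + 3*y**2 - 28*y + 75.
Scan x_0 ∈ {−4, ..., 4}. For each x_0, f_y(x_0, y) is a polynomial in y; find its integer roots y ∈ {−4, ..., 4}, then test f_x and f at those candidates.
  x = -4: f_y(-4, y) = 3*y**2 - 12*y + 11; no integer root y with |y| ≤ 4.
  x = -3: f_y(-3, y) = 3*y**2 - 16*y + 21; vanishes at y ∈ {3}. (-3, 3): f_x = 0, f = 0 — SINGULAR.
  x = -2: f_y(-2, y) = 3*y**2 - 20*y + 35; no integer root y with |y| ≤ 4.
  x = -1: f_y(-1, y) = 3*y**2 - 24*y + 53; no integer root y with |y| ≤ 4.
  x = 0: f_y(0, y) = 3*y**2 - 28*y + 75; no integer root y with |y| ≤ 4.
  x = 1: f_y(1, y) = 3*y**2 - 32*y + 101; no integer root y with |y| ≤ 4.
  x = 2: f_y(2, y) = 3*y**2 - 36*y + 131; no integer root y with |y| ≤ 4.
  x = 3: f_y(3, y) = 3*y**2 - 40*y + 165; no integer root y with |y| ≤ 4.
  x = 4: f_y(4, y) = 3*y**2 - 44*y + 203; no integer root y with |y| ≤ 4.
Only singular point on the grid: (-3, 3).
Classify: substitute x = -3 + u, y = 3 + v and expand: f = -3*u**3 + 2*u**2*v - 2*u*v**2 + v**3 + v**2.
No constant or linear terms (consistent with a singular point). Quadratic part: v**2. Cubic part: -3*u**3 + 2*u**2*v - 2*u*v**2 + v**3.
The quadratic part v**2 is a perfect square, so there is a single (double) tangent line v = 0, i.e. y = 3. Restricting the cubic part to that line (v = 0) leaves -3*u**3 ≠ 0, so f is not divisible by v and the branch is v² ≈ 3*u**3 to lowest order — this is a cusp.
Classification: cusp.


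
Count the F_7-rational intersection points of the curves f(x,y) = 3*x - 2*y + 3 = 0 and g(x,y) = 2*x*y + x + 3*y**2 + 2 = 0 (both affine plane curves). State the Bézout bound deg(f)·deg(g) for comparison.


Common zeros: {(0, 5)}; count = 1; Bézout bound = 2.

deg(f) = 1, deg(g) = 2, so Bézout bound = 2.
Scan x ∈ F_7. For each x, list the y ∈ F_7 with f(x, y) ≡ 0 and those with g(x, y) ≡ 0 (mod 7); the common zeros in that column are the intersection.
  x = 0: f ≡ 0 at y ∈ {5}; g ≡ 0 at y ∈ {2, 5}; common: {5}.
  x = 1: f ≡ 0 at y ∈ {3}; g ≡ 0 at y ∈ ∅; common: ∅.
  x = 2: f ≡ 0 at y ∈ {1}; g ≡ 0 at y ∈ ∅; common: ∅.
  x = 3: f ≡ 0 at y ∈ {6}; g ≡ 0 at y ∈ {1, 4}; common: ∅.
  x = 4: f ≡ 0 at y ∈ {4}; g ≡ 0 at y ∈ ∅; common: ∅.
  x = 5: f ≡ 0 at y ∈ {2}; g ≡ 0 at y ∈ {0, 6}; common: ∅.
  x = 6: f ≡ 0 at y ∈ {0}; g ≡ 0 at y ∈ ∅; common: ∅.
Collecting: common zeros = {(0, 5)}, so the count is 1.
Comparison with the Bézout bound: 1 ≤ 2 = deg(f)·deg(g), as expected for curves with no common component (the affine F_7-count falls short of the bound because intersections may lie at infinity, over extension fields, or carry multiplicity).


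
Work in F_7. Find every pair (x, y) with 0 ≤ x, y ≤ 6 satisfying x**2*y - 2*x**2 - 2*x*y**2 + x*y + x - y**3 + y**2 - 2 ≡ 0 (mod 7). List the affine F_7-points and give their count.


Affine F_7-points: {(0, 6), (3, 2), (4, 4), (4, 6), (6, 4)}; count = 5.

For each of the 49 pairs (x, y) ∈ F_7², evaluate f(x, y) mod 7. Record the zeros.
  x = 0: [0↦5, 1↦5, 2↦1, 3↦1, 4↦6, 5↦3, 6↦0]  zeros at y ∈ {6}
  x = 1: [0↦4, 1↦4, 2↦3, 3↦2, 4↦2, 5↦4, 6↦2]  zeros at y ∈ ∅
  x = 2: [0↦6, 1↦1, 2↦5, 3↦5, 4↦2, 5↦4, 6↦5]  zeros at y ∈ ∅
  x = 3: [0↦4, 1↦3, 2↦0, 3↦3, 4↦6, 5↦3, 6↦2]  zeros at y ∈ {2}
  x = 4: [0↦5, 1↦3, 2↦2, 3↦3, 4↦0, 5↦1, 6↦0]  zeros at y ∈ {4, 6}
  x = 5: [0↦2, 1↦1, 2↦4, 3↦5, 4↦5, 5↦5, 6↦6]  zeros at y ∈ ∅
  x = 6: [0↦2, 1↦4, 2↦6, 3↦2, 4↦0, 5↦1, 6↦6]  zeros at y ∈ {4}
Collecting zeros: affine points = {(0, 6), (3, 2), (4, 4), (4, 6), (6, 4)}.
Total count |C(F_7)_aff| = 5.


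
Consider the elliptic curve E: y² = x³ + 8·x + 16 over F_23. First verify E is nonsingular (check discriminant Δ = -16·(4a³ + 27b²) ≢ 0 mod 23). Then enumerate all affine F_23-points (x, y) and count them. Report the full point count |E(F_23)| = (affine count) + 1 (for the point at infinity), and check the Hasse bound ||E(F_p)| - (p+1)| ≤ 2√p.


Affine points = {(0, 4), (0, 19), (1, 5), (1, 18), (6, 2), (6, 21), (7, 1), (7, 22), (9, 9), (9, 14), (11, 3), (11, 20), (12, 0), (16, 10), (16, 13), (18, 9), (18, 14), (19, 9), (19, 14)}; affine count = 19; |E(F_23)| = 20.

Discriminant check: Δ ∝ 4a³ + 27b² = 4·8³ + 27·16² = 4·512 + 27·256 ≡ 13 (mod 23). Nonzero ⇒ E is nonsingular.
For each x ∈ F_23, compute rhs = x³ + 8·x + 16 mod 23, then count y ∈ F_23 with y² ≡ rhs.
  x = 0: rhs = 16, matching y values: 4, 19 (2 points).
  x = 1: rhs = 2, matching y values: 5, 18 (2 points).
  x = 2: rhs = 17, matching y values: none (0 points).
  x = 3: rhs = 21, matching y values: none (0 points).
  x = 4: rhs = 20, matching y values: none (0 points).
  x = 5: rhs = 20, matching y values: none (0 points).
  x = 6: rhs = 4, matching y values: 2, 21 (2 points).
  x = 7: rhs = 1, matching y values: 1, 22 (2 points).
  x = 8: rhs = 17, matching y values: none (0 points).
  x = 9: rhs = 12, matching y values: 9, 14 (2 points).
  x = 10: rhs = 15, matching y values: none (0 points).
  x = 11: rhs = 9, matching y values: 3, 20 (2 points).
  x = 12: rhs = 0, matching y values: 0 (1 points).
  x = 13: rhs = 17, matching y values: none (0 points).
  x = 14: rhs = 20, matching y values: none (0 points).
  x = 15: rhs = 15, matching y values: none (0 points).
  x = 16: rhs = 8, matching y values: 10, 13 (2 points).
  x = 17: rhs = 5, matching y values: none (0 points).
  x = 18: rhs = 12, matching y values: 9, 14 (2 points).
  x = 19: rhs = 12, matching y values: 9, 14 (2 points).
  x = 20: rhs = 11, matching y values: none (0 points).
  x = 21: rhs = 15, matching y values: none (0 points).
  x = 22: rhs = 7, matching y values: none (0 points).
Total affine count: 19.
Full point count |E(F_23)| = 19 + 1 = 20.
Hasse bound: |20 − (23+1)| = |-4| = 4 ≤ 2√23 ≈ 9.5917 ✓.


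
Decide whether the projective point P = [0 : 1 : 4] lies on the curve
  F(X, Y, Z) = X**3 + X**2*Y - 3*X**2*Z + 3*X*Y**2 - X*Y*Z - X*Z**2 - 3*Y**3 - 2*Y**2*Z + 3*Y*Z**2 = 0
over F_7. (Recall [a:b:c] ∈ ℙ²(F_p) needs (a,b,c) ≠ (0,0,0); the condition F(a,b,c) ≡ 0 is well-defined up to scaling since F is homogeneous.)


F(0,1,4) ≡ 2 (mod 7); P is NOT on the curve.

Evaluate F(0, 1, 4) term-by-term (mod 7).
  X**3 ↦ 1·0·1·1 = 0
  X**2*Y ↦ 1·0·1·1 = 0
  -3*X**2*Z ↦ -3·0·1·4 = 0
  3*X*Y**2 ↦ 3·0·1·1 = 0
  -X*Y*Z ↦ -1·0·1·4 = 0
  -X*Z**2 ↦ -1·0·1·16 = 0
  -3*Y**3 ↦ -3·1·1·1 = -3
  -2*Y**2*Z ↦ -2·1·1·4 = -8
  3*Y*Z**2 ↦ 3·1·1·16 = 48
Sum: F(0, 1, 4) = (0) + (0) + (0) + (0) + (0) + (0) + (-3) + (-8) + (48) = 37.
Reducing mod 7: 37 ≡ 2 (mod 7).
Since F(a, b, c) ≡ 2 ≠ 0 (mod 7), P does NOT lie on the curve.


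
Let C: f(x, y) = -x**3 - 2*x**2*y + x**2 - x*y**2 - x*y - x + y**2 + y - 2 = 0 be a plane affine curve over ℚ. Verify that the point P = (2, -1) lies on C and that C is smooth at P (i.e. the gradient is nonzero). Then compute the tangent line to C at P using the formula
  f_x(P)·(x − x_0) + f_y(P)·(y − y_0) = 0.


Tangent line at P: -x - 7*y - 5 = 0.

Step 1: f(2, -1) = 0, so P lies on C.
Step 2: partial derivatives
  f_x(x, y) = -3*x**2 - 4*x*y + 2*x - y**2 - y - 1, f_y(x, y) = -2*x**2 - 2*x*y - x + 2*y + 1.
  f_x(P) = -1, f_y(P) = -7 (gradient nonzero, so P is smooth).
Step 3: tangent line at P: -1·(x − 2) + -7·(y − -1) = 0.
Expanding: -x - 7*y - 5 = 0.


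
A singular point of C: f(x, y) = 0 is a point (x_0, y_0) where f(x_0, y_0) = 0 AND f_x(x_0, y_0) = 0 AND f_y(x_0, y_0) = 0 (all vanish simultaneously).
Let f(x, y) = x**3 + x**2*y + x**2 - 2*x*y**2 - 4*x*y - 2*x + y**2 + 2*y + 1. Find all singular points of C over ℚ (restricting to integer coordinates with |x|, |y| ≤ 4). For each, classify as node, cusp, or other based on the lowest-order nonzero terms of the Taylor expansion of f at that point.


Singular points: {(0, -1)}; classification: cusp.

Compute partial derivatives:
  f_x = 3*x**2 + 2*x*y + 2*x - 2*y**2 - 4*y - 2.
  f_y = x**2 - 4*x*y - 4*x + 2*y + 2.
Scan x_0 ∈ {−4, ..., 4}. For each x_0, f_y(x_0, y) is a polynomial in y; find its integer roots y ∈ {−4, ..., 4}, then test f_x and f at those candidates.
  x = -4: f_y(-4, y) = 18*y + 34; no integer root y with |y| ≤ 4.
  x = -3: f_y(-3, y) = 14*y + 23; no integer root y with |y| ≤ 4.
  x = -2: f_y(-2, y) = 10*y + 14; no integer root y with |y| ≤ 4.
  x = -1: f_y(-1, y) = 6*y + 7; no integer root y with |y| ≤ 4.
  x = 0: f_y(0, y) = 2*y + 2; vanishes at y ∈ {-1}. (0, -1): f_x = 0, f = 0 — SINGULAR.
  x = 1: f_y(1, y) = -2*y - 1; no integer root y with |y| ≤ 4.
  x = 2: f_y(2, y) = -6*y - 2; no integer root y with |y| ≤ 4.
  x = 3: f_y(3, y) = -10*y - 1; no integer root y with |y| ≤ 4.
  x = 4: f_y(4, y) = 2 - 14*y; no integer root y with |y| ≤ 4.
Only singular point on the grid: (0, -1).
Classify: substitute x = 0 + u, y = -1 + v and expand: f = u**3 + u**2*v - 2*u*v**2 + v**2.
No constant or linear terms (consistent with a singular point). Quadratic part: v**2. Cubic part: u**3 + u**2*v - 2*u*v**2.
The quadratic part v**2 is a perfect square, so there is a single (double) tangent line v = 0, i.e. y = -1. Restricting the cubic part to that line (v = 0) leaves u**3 ≠ 0, so f is not divisible by v and the branch is v² ≈ -u**3 to lowest order — this is a cusp.
Classification: cusp.


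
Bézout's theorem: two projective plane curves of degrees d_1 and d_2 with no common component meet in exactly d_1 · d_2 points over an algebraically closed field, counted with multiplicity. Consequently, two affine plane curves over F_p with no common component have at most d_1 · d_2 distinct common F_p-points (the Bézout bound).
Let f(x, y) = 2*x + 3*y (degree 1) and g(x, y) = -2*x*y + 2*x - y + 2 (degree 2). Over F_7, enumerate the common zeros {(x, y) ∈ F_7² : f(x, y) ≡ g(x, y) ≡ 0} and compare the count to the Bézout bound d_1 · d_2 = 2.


Common zeros: ∅; count = 0; Bézout bound = 2.

deg(f) = 1, deg(g) = 2, so Bézout bound = 2.
Scan x ∈ F_7. For each x, list the y ∈ F_7 with f(x, y) ≡ 0 and those with g(x, y) ≡ 0 (mod 7); the common zeros in that column are the intersection.
  x = 0: f ≡ 0 at y ∈ {0}; g ≡ 0 at y ∈ {2}; common: ∅.
  x = 1: f ≡ 0 at y ∈ {4}; g ≡ 0 at y ∈ {6}; common: ∅.
  x = 2: f ≡ 0 at y ∈ {1}; g ≡ 0 at y ∈ {4}; common: ∅.
  x = 3: f ≡ 0 at y ∈ {5}; g ≡ 0 at y ∈ ∅; common: ∅.
  x = 4: f ≡ 0 at y ∈ {2}; g ≡ 0 at y ∈ {5}; common: ∅.
  x = 5: f ≡ 0 at y ∈ {6}; g ≡ 0 at y ∈ {3}; common: ∅.
  x = 6: f ≡ 0 at y ∈ {3}; g ≡ 0 at y ∈ {0}; common: ∅.
Collecting: common zeros = ∅, so the count is 0.
Comparison with the Bézout bound: 0 ≤ 2 = deg(f)·deg(g), as expected for curves with no common component (the affine F_7-count falls short of the bound because intersections may lie at infinity, over extension fields, or carry multiplicity).


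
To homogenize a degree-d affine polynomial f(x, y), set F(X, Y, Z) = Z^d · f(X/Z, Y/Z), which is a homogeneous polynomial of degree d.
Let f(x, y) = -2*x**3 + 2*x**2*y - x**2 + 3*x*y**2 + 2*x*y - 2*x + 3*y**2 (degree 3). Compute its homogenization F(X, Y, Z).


F(X, Y, Z) = -2*X**3 + 2*X**2*Y - X**2*Z + 3*X*Y**2 + 2*X*Y*Z - 2*X*Z**2 + 3*Y**2*Z

deg(f) = 3.
Substitute x = X/Z, y = Y/Z into f, then multiply by Z^3.
  monomial -2·x^3·y^0 ↦ -2·X^3·Y^0·Z^0.
  monomial 2·x^2·y^1 ↦ 2·X^2·Y^1·Z^0.
  monomial -1·x^2·y^0 ↦ -1·X^2·Y^0·Z^1.
  monomial 3·x^1·y^2 ↦ 3·X^1·Y^2·Z^0.
  monomial 2·x^1·y^1 ↦ 2·X^1·Y^1·Z^1.
  monomial -2·x^1·y^0 ↦ -2·X^1·Y^0·Z^2.
  monomial 3·x^0·y^2 ↦ 3·X^0·Y^2·Z^1.
Collecting: F(X, Y, Z) = -2*X**3 + 2*X**2*Y - X**2*Z + 3*X*Y**2 + 2*X*Y*Z - 2*X*Z**2 + 3*Y**2*Z.


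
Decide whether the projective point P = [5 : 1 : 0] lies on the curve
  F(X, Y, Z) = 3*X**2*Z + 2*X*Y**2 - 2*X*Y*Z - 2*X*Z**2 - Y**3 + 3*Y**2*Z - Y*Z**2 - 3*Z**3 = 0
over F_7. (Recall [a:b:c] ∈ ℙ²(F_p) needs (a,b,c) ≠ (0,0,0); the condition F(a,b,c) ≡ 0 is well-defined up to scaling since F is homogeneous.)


F(5,1,0) ≡ 2 (mod 7); P is NOT on the curve.

Evaluate F(5, 1, 0) term-by-term (mod 7).
  3*X**2*Z ↦ 3·25·1·0 = 0
  2*X*Y**2 ↦ 2·5·1·1 = 10
  -2*X*Y*Z ↦ -2·5·1·0 = 0
  -2*X*Z**2 ↦ -2·5·1·0 = 0
  -Y**3 ↦ -1·1·1·1 = -1
  3*Y**2*Z ↦ 3·1·1·0 = 0
  -Y*Z**2 ↦ -1·1·1·0 = 0
  -3*Z**3 ↦ -3·1·1·0 = 0
Sum: F(5, 1, 0) = (0) + (10) + (0) + (0) + (-1) + (0) + (0) + (0) = 9.
Reducing mod 7: 9 ≡ 2 (mod 7).
Since F(a, b, c) ≡ 2 ≠ 0 (mod 7), P does NOT lie on the curve.


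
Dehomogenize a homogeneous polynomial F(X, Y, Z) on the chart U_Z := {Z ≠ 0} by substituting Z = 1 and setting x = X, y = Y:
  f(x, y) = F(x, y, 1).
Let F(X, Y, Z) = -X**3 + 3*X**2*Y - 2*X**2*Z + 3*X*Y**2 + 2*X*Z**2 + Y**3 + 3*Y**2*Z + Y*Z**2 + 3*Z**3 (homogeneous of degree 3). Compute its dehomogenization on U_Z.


f(x, y) = -x**3 + 3*x**2*y - 2*x**2 + 3*x*y**2 + 2*x + y**3 + 3*y**2 + y + 3

On U_Z we set Z = 1. Each monomial c·X^i·Y^j·Z^k in F becomes c·x^i·y^j·1^k = c·x^i·y^j.
Substituting Z = 1: F(X, Y, 1) = -x**3 + 3*x**2*y - 2*x**2 + 3*x*y**2 + 2*x + y**3 + 3*y**2 + y + 3.
Note: deg(f) ≤ deg(F) = 3; strict inequality happens when F is divisible by Z (lost terms).


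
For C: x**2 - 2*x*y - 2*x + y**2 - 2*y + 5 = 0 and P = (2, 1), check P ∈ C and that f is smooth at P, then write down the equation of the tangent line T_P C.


Tangent line at P: 4 - 4*y = 0.

Step 1: f(2, 1) = 0, so P lies on C.
Step 2: partial derivatives
  f_x(x, y) = 2*x - 2*y - 2, f_y(x, y) = -2*x + 2*y - 2.
  f_x(P) = 0, f_y(P) = -4 (gradient nonzero, so P is smooth).
Step 3: tangent line at P: 0·(x − 2) + -4·(y − 1) = 0.
Expanding: 4 - 4*y = 0.


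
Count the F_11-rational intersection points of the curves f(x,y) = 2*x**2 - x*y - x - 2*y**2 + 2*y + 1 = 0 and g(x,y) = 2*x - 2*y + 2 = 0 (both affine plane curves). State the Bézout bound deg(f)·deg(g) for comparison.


Common zeros: {(2, 3), (5, 6)}; count = 2; Bézout bound = 2.

deg(f) = 2, deg(g) = 1, so Bézout bound = 2.
Scan x ∈ F_11. For each x, list the y ∈ F_11 with f(x, y) ≡ 0 and those with g(x, y) ≡ 0 (mod 11); the common zeros in that column are the intersection.
  x = 0: f ≡ 0 at y ∈ {3, 9}; g ≡ 0 at y ∈ {1}; common: ∅.
  x = 1: f ≡ 0 at y ∈ ∅; g ≡ 0 at y ∈ {2}; common: ∅.
  x = 2: f ≡ 0 at y ∈ {3, 8}; g ≡ 0 at y ∈ {3}; common: {3}.
  x = 3: f ≡ 0 at y ∈ ∅; g ≡ 0 at y ∈ {4}; common: ∅.
  x = 4: f ≡ 0 at y ∈ {4, 6}; g ≡ 0 at y ∈ {5}; common: ∅.
  x = 5: f ≡ 0 at y ∈ {6, 9}; g ≡ 0 at y ∈ {6}; common: {6}.
  x = 6: f ≡ 0 at y ∈ ∅; g ≡ 0 at y ∈ {7}; common: ∅.
  x = 7: f ≡ 0 at y ∈ ∅; g ≡ 0 at y ∈ {8}; common: ∅.
  x = 8: f ≡ 0 at y ∈ {0, 8}; g ≡ 0 at y ∈ {9}; common: ∅.
  x = 9: f ≡ 0 at y ∈ {0, 2}; g ≡ 0 at y ∈ {10}; common: ∅.
  x = 10: f ≡ 0 at y ∈ ∅; g ≡ 0 at y ∈ {0}; common: ∅.
Collecting: common zeros = {(2, 3), (5, 6)}, so the count is 2.
Comparison with the Bézout bound: 2 ≤ 2 = deg(f)·deg(g), as expected for curves with no common component (the bound is attained).


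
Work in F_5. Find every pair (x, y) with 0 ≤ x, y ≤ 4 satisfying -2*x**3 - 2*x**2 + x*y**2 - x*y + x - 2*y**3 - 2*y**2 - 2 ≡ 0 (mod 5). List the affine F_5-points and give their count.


Affine F_5-points: {(1, 0), (2, 4), (3, 1), (3, 3), (3, 4), (4, 4)}; count = 6.

For each of the 25 pairs (x, y) ∈ F_5², evaluate f(x, y) mod 5. Record the zeros.
  x = 0: [0↦3, 1↦4, 2↦4, 3↦1, 4↦3]  zeros at y ∈ ∅
  x = 1: [0↦0, 1↦1, 2↦3, 3↦4, 4↦2]  zeros at y ∈ {0}
  x = 2: [0↦1, 1↦2, 2↦1, 3↦1, 4↦0]  zeros at y ∈ {4}
  x = 3: [0↦4, 1↦0, 2↦1, 3↦0, 4↦0]  zeros at y ∈ {1, 3, 4}
  x = 4: [0↦2, 1↦3, 2↦1, 3↦4, 4↦0]  zeros at y ∈ {4}
Collecting zeros: affine points = {(1, 0), (2, 4), (3, 1), (3, 3), (3, 4), (4, 4)}.
Total count |C(F_5)_aff| = 6.


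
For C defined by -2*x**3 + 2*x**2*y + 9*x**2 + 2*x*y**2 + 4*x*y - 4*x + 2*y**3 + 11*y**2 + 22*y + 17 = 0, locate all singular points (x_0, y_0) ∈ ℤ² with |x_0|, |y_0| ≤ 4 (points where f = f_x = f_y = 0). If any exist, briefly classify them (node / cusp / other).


Singular points: {(1, -2)}; classification: node.

Compute partial derivatives:
  f_x = -6*x**2 + 4*x*y + 18*x + 2*y**2 + 4*y - 4.
  f_y = 2*x**2 + 4*x*y + 4*x + 6*y**2 + 22*y + 22.
Scan x_0 ∈ {−4, ..., 4}. For each x_0, f_y(x_0, y) is a polynomial in y; find its integer roots y ∈ {−4, ..., 4}, then test f_x and f at those candidates.
  x = -4: f_y(-4, y) = 6*y**2 + 6*y + 38; no integer root y with |y| ≤ 4.
  x = -3: f_y(-3, y) = 6*y**2 + 10*y + 28; no integer root y with |y| ≤ 4.
  x = -2: f_y(-2, y) = 6*y**2 + 14*y + 22; no integer root y with |y| ≤ 4.
  x = -1: f_y(-1, y) = 6*y**2 + 18*y + 20; no integer root y with |y| ≤ 4.
  x = 0: f_y(0, y) = 6*y**2 + 22*y + 22; no integer root y with |y| ≤ 4.
  x = 1: f_y(1, y) = 6*y**2 + 26*y + 28; vanishes at y ∈ {-2}. (1, -2): f_x = 0, f = 0 — SINGULAR.
  x = 2: f_y(2, y) = 6*y**2 + 30*y + 38; no integer root y with |y| ≤ 4.
  x = 3: f_y(3, y) = 6*y**2 + 34*y + 52; no integer root y with |y| ≤ 4.
  x = 4: f_y(4, y) = 6*y**2 + 38*y + 70; no integer root y with |y| ≤ 4.
Only singular point on the grid: (1, -2).
Classify: substitute x = 1 + u, y = -2 + v and expand: f = -2*u**3 + 2*u**2*v - u**2 + 2*u*v**2 + 2*v**3 + v**2.
No constant or linear terms (consistent with a singular point). Quadratic part: -u**2 + v**2. Cubic part: -2*u**3 + 2*u**2*v + 2*u*v**2 + 2*v**3.
The quadratic part v**2 - u**2 = (v − u)(v + u) splits into two distinct linear factors, so there are two distinct tangent lines y − -2 = ±(x − 1) — this is a node (ordinary double point).
Classification: node.


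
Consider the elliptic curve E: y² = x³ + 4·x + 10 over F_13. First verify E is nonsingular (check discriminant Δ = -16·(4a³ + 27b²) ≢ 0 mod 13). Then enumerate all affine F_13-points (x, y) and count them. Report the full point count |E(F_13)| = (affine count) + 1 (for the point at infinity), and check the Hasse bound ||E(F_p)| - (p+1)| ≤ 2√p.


Affine points = {(0, 6), (0, 7), (2, 0), (3, 6), (3, 7), (4, 5), (4, 8), (5, 5), (5, 8), (6, 4), (6, 9), (7, 2), (7, 11), (10, 6), (10, 7)}; affine count = 15; |E(F_13)| = 16.

Discriminant check: Δ ∝ 4a³ + 27b² = 4·4³ + 27·10² = 4·64 + 27·100 ≡ 5 (mod 13). Nonzero ⇒ E is nonsingular.
For each x ∈ F_13, compute rhs = x³ + 4·x + 10 mod 13, then count y ∈ F_13 with y² ≡ rhs.
  x = 0: rhs = 10, matching y values: 6, 7 (2 points).
  x = 1: rhs = 2, matching y values: none (0 points).
  x = 2: rhs = 0, matching y values: 0 (1 points).
  x = 3: rhs = 10, matching y values: 6, 7 (2 points).
  x = 4: rhs = 12, matching y values: 5, 8 (2 points).
  x = 5: rhs = 12, matching y values: 5, 8 (2 points).
  x = 6: rhs = 3, matching y values: 4, 9 (2 points).
  x = 7: rhs = 4, matching y values: 2, 11 (2 points).
  x = 8: rhs = 8, matching y values: none (0 points).
  x = 9: rhs = 8, matching y values: none (0 points).
  x = 10: rhs = 10, matching y values: 6, 7 (2 points).
  x = 11: rhs = 7, matching y values: none (0 points).
  x = 12: rhs = 5, matching y values: none (0 points).
Total affine count: 15.
Full point count |E(F_13)| = 15 + 1 = 16.
Hasse bound: |16 − (13+1)| = |2| = 2 ≤ 2√13 ≈ 7.2111 ✓.


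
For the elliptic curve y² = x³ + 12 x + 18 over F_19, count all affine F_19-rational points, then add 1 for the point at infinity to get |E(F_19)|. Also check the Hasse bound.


Affine points = {(3, 9), (3, 10), (4, 4), (4, 15), (9, 0), (10, 6), (10, 13), (12, 3), (12, 16), (14, 2), (14, 17), (15, 1), (15, 18), (17, 9), (17, 10), (18, 9), (18, 10)}; affine count = 17; |E(F_19)| = 18.

Discriminant check: Δ ∝ 4a³ + 27b² = 4·12³ + 27·18² = 4·1728 + 27·324 ≡ 4 (mod 19). Nonzero ⇒ E is nonsingular.
For each x ∈ F_19, compute rhs = x³ + 12·x + 18 mod 19, then count y ∈ F_19 with y² ≡ rhs.
  x = 0: rhs = 18, matching y values: none (0 points).
  x = 1: rhs = 12, matching y values: none (0 points).
  x = 2: rhs = 12, matching y values: none (0 points).
  x = 3: rhs = 5, matching y values: 9, 10 (2 points).
  x = 4: rhs = 16, matching y values: 4, 15 (2 points).
  x = 5: rhs = 13, matching y values: none (0 points).
  x = 6: rhs = 2, matching y values: none (0 points).
  x = 7: rhs = 8, matching y values: none (0 points).
  x = 8: rhs = 18, matching y values: none (0 points).
  x = 9: rhs = 0, matching y values: 0 (1 points).
  x = 10: rhs = 17, matching y values: 6, 13 (2 points).
  x = 11: rhs = 18, matching y values: none (0 points).
  x = 12: rhs = 9, matching y values: 3, 16 (2 points).
  x = 13: rhs = 15, matching y values: none (0 points).
  x = 14: rhs = 4, matching y values: 2, 17 (2 points).
  x = 15: rhs = 1, matching y values: 1, 18 (2 points).
  x = 16: rhs = 12, matching y values: none (0 points).
  x = 17: rhs = 5, matching y values: 9, 10 (2 points).
  x = 18: rhs = 5, matching y values: 9, 10 (2 points).
Total affine count: 17.
Full point count |E(F_19)| = 17 + 1 = 18.
Hasse bound: |18 − (19+1)| = |-2| = 2 ≤ 2√19 ≈ 8.7178 ✓.


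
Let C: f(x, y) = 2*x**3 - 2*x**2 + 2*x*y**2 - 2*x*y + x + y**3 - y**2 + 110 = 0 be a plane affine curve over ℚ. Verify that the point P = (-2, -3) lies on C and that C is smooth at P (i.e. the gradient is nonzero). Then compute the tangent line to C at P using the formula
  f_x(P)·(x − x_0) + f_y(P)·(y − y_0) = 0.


Tangent line at P: 57*x + 61*y + 297 = 0.

Step 1: f(-2, -3) = 0, so P lies on C.
Step 2: partial derivatives
  f_x(x, y) = 6*x**2 - 4*x + 2*y**2 - 2*y + 1, f_y(x, y) = 4*x*y - 2*x + 3*y**2 - 2*y.
  f_x(P) = 57, f_y(P) = 61 (gradient nonzero, so P is smooth).
Step 3: tangent line at P: 57·(x − -2) + 61·(y − -3) = 0.
Expanding: 57*x + 61*y + 297 = 0.


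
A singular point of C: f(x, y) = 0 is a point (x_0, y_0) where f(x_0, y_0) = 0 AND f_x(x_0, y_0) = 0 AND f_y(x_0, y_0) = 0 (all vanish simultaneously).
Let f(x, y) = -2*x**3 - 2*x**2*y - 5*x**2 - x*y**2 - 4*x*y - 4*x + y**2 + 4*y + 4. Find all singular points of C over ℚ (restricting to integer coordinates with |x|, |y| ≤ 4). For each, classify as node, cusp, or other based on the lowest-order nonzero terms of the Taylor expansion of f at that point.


Singular points: {(0, -2)}; classification: node.

Compute partial derivatives:
  f_x = -6*x**2 - 4*x*y - 10*x - y**2 - 4*y - 4.
  f_y = -2*x**2 - 2*x*y - 4*x + 2*y + 4.
Scan x_0 ∈ {−4, ..., 4}. For each x_0, f_y(x_0, y) is a polynomial in y; find its integer roots y ∈ {−4, ..., 4}, then test f_x and f at those candidates.
  x = -4: f_y(-4, y) = 10*y - 12; no integer root y with |y| ≤ 4.
  x = -3: f_y(-3, y) = 8*y - 2; no integer root y with |y| ≤ 4.
  x = -2: f_y(-2, y) = 6*y + 4; no integer root y with |y| ≤ 4.
  x = -1: f_y(-1, y) = 4*y + 6; no integer root y with |y| ≤ 4.
  x = 0: f_y(0, y) = 2*y + 4; vanishes at y ∈ {-2}. (0, -2): f_x = 0, f = 0 — SINGULAR.
  x = 1: f_y(1, y) = -2; no integer root y with |y| ≤ 4.
  x = 2: f_y(2, y) = -2*y - 12; no integer root y with |y| ≤ 4.
  x = 3: f_y(3, y) = -4*y - 26; no integer root y with |y| ≤ 4.
  x = 4: f_y(4, y) = -6*y - 44; no integer root y with |y| ≤ 4.
Only singular point on the grid: (0, -2).
Classify: substitute x = 0 + u, y = -2 + v and expand: f = -2*u**3 - 2*u**2*v - u**2 - u*v**2 + v**2.
No constant or linear terms (consistent with a singular point). Quadratic part: -u**2 + v**2. Cubic part: -2*u**3 - 2*u**2*v - u*v**2.
The quadratic part v**2 - u**2 = (v − u)(v + u) splits into two distinct linear factors, so there are two distinct tangent lines y − -2 = ±(x − 0) — this is a node (ordinary double point).
Classification: node.


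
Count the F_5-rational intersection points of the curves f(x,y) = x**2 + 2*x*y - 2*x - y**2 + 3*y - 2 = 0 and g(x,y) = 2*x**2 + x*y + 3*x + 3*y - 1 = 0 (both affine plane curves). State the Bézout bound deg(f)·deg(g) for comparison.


Common zeros: {(0, 2)}; count = 1; Bézout bound = 4.

deg(f) = 2, deg(g) = 2, so Bézout bound = 4.
Scan x ∈ F_5. For each x, list the y ∈ F_5 with f(x, y) ≡ 0 and those with g(x, y) ≡ 0 (mod 5); the common zeros in that column are the intersection.
  x = 0: f ≡ 0 at y ∈ {1, 2}; g ≡ 0 at y ∈ {2}; common: {2}.
  x = 1: f ≡ 0 at y ∈ ∅; g ≡ 0 at y ∈ {4}; common: ∅.
  x = 2: f ≡ 0 at y ∈ {3, 4}; g ≡ 0 at y ∈ ∅; common: ∅.
  x = 3: f ≡ 0 at y ∈ {2}; g ≡ 0 at y ∈ {4}; common: ∅.
  x = 4: f ≡ 0 at y ∈ {3}; g ≡ 0 at y ∈ {1}; common: ∅.
Collecting: common zeros = {(0, 2)}, so the count is 1.
Comparison with the Bézout bound: 1 ≤ 4 = deg(f)·deg(g), as expected for curves with no common component (the affine F_5-count falls short of the bound because intersections may lie at infinity, over extension fields, or carry multiplicity).


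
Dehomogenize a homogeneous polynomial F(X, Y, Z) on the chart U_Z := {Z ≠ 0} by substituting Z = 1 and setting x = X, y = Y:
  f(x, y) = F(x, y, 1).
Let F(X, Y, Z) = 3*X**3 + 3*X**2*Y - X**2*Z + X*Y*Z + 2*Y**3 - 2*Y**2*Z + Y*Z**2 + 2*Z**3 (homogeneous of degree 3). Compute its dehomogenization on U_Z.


f(x, y) = 3*x**3 + 3*x**2*y - x**2 + x*y + 2*y**3 - 2*y**2 + y + 2

On U_Z we set Z = 1. Each monomial c·X^i·Y^j·Z^k in F becomes c·x^i·y^j·1^k = c·x^i·y^j.
Substituting Z = 1: F(X, Y, 1) = 3*x**3 + 3*x**2*y - x**2 + x*y + 2*y**3 - 2*y**2 + y + 2.
Note: deg(f) ≤ deg(F) = 3; strict inequality happens when F is divisible by Z (lost terms).


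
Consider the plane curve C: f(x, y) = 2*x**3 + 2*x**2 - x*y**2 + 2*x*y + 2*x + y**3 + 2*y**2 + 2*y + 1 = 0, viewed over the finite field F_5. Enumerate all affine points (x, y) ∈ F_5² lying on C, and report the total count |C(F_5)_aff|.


Affine F_5-points: {(0, 4), (1, 3)}; count = 2.

For each of the 25 pairs (x, y) ∈ F_5², evaluate f(x, y) mod 5. Record the zeros.
  x = 0: [0↦1, 1↦1, 2↦1, 3↦2, 4↦0]  zeros at y ∈ {4}
  x = 1: [0↦2, 1↦3, 2↦2, 3↦0, 4↦3]  zeros at y ∈ {3}
  x = 2: [0↦4, 1↦1, 2↦4, 3↦4, 4↦2]  zeros at y ∈ ∅
  x = 3: [0↦4, 1↦2, 2↦4, 3↦1, 4↦4]  zeros at y ∈ ∅
  x = 4: [0↦4, 1↦3, 2↦4, 3↦3, 4↦1]  zeros at y ∈ ∅
Collecting zeros: affine points = {(0, 4), (1, 3)}.
Total count |C(F_5)_aff| = 2.


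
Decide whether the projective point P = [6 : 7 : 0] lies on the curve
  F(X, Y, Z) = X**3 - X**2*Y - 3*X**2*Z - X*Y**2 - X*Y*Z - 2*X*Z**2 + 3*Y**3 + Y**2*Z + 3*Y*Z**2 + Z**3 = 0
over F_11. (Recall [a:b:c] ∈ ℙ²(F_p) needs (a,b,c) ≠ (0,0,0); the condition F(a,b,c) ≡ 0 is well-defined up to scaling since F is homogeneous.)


F(6,7,0) ≡ 6 (mod 11); P is NOT on the curve.

Evaluate F(6, 7, 0) term-by-term (mod 11).
  X**3 ↦ 1·216·1·1 = 216
  -X**2*Y ↦ -1·36·7·1 = -252
  -3*X**2*Z ↦ -3·36·1·0 = 0
  -X*Y**2 ↦ -1·6·49·1 = -294
  -X*Y*Z ↦ -1·6·7·0 = 0
  -2*X*Z**2 ↦ -2·6·1·0 = 0
  3*Y**3 ↦ 3·1·343·1 = 1029
  Y**2*Z ↦ 1·1·49·0 = 0
  3*Y*Z**2 ↦ 3·1·7·0 = 0
  Z**3 ↦ 1·1·1·0 = 0
Sum: F(6, 7, 0) = (216) + (-252) + (0) + (-294) + (0) + (0) + (1029) + (0) + (0) + (0) = 699.
Reducing mod 11: 699 ≡ 6 (mod 11).
Since F(a, b, c) ≡ 6 ≠ 0 (mod 11), P does NOT lie on the curve.


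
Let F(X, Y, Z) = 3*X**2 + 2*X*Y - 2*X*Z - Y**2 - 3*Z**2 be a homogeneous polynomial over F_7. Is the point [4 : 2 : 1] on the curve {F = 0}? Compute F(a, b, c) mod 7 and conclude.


F(4,2,1) ≡ 0 (mod 7); P is on the curve.

Evaluate F(4, 2, 1) term-by-term (mod 7).
  3*X**2 ↦ 3·16·1·1 = 48
  2*X*Y ↦ 2·4·2·1 = 16
  -2*X*Z ↦ -2·4·1·1 = -8
  -Y**2 ↦ -1·1·4·1 = -4
  -3*Z**2 ↦ -3·1·1·1 = -3
Sum: F(4, 2, 1) = (48) + (16) + (-8) + (-4) + (-3) = 49.
Reducing mod 7: 49 ≡ 0 (mod 7).
Since F(a, b, c) ≡ 0 (mod 7), P lies on the curve.


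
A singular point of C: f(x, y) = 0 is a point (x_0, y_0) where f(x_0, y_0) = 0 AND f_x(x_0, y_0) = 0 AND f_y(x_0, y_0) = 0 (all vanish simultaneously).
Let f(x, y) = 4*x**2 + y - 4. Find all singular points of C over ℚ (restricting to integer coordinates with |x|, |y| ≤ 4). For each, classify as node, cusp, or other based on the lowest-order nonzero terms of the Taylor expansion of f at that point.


No singular points in the scanned grid; C is smooth there.

Compute partial derivatives:
  f_x = 8*x.
  f_y = 1.
f_y = 1 is a nonzero constant, so f_y never vanishes: no point (x, y) can satisfy f = f_x = f_y = 0. In particular no (x, y) ∈ {−4, ..., 4}² is singular; the curve is smooth.


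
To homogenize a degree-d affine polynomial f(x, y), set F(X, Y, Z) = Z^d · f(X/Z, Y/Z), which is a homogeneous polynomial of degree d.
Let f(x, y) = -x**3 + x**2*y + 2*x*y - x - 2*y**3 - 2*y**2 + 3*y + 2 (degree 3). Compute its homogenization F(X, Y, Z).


F(X, Y, Z) = -X**3 + X**2*Y + 2*X*Y*Z - X*Z**2 - 2*Y**3 - 2*Y**2*Z + 3*Y*Z**2 + 2*Z**3

deg(f) = 3.
Substitute x = X/Z, y = Y/Z into f, then multiply by Z^3.
  monomial -1·x^3·y^0 ↦ -1·X^3·Y^0·Z^0.
  monomial 1·x^2·y^1 ↦ 1·X^2·Y^1·Z^0.
  monomial 2·x^1·y^1 ↦ 2·X^1·Y^1·Z^1.
  monomial -1·x^1·y^0 ↦ -1·X^1·Y^0·Z^2.
  monomial -2·x^0·y^3 ↦ -2·X^0·Y^3·Z^0.
  monomial -2·x^0·y^2 ↦ -2·X^0·Y^2·Z^1.
  monomial 3·x^0·y^1 ↦ 3·X^0·Y^1·Z^2.
  monomial 2·x^0·y^0 ↦ 2·X^0·Y^0·Z^3.
Collecting: F(X, Y, Z) = -X**3 + X**2*Y + 2*X*Y*Z - X*Z**2 - 2*Y**3 - 2*Y**2*Z + 3*Y*Z**2 + 2*Z**3.


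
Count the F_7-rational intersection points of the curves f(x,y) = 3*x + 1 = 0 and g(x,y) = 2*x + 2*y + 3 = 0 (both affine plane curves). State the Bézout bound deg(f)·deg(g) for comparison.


Common zeros: {(2, 0)}; count = 1; Bézout bound = 1.

deg(f) = 1, deg(g) = 1, so Bézout bound = 1.
Scan x ∈ F_7. For each x, list the y ∈ F_7 with f(x, y) ≡ 0 and those with g(x, y) ≡ 0 (mod 7); the common zeros in that column are the intersection.
  x = 0: f ≡ 0 at y ∈ ∅; g ≡ 0 at y ∈ {2}; common: ∅.
  x = 1: f ≡ 0 at y ∈ ∅; g ≡ 0 at y ∈ {1}; common: ∅.
  x = 2: f ≡ 0 at y ∈ {0, 1, 2, 3, 4, 5, 6}; g ≡ 0 at y ∈ {0}; common: {0}.
  x = 3: f ≡ 0 at y ∈ ∅; g ≡ 0 at y ∈ {6}; common: ∅.
  x = 4: f ≡ 0 at y ∈ ∅; g ≡ 0 at y ∈ {5}; common: ∅.
  x = 5: f ≡ 0 at y ∈ ∅; g ≡ 0 at y ∈ {4}; common: ∅.
  x = 6: f ≡ 0 at y ∈ ∅; g ≡ 0 at y ∈ {3}; common: ∅.
Collecting: common zeros = {(2, 0)}, so the count is 1.
Comparison with the Bézout bound: 1 ≤ 1 = deg(f)·deg(g), as expected for curves with no common component (the bound is attained).


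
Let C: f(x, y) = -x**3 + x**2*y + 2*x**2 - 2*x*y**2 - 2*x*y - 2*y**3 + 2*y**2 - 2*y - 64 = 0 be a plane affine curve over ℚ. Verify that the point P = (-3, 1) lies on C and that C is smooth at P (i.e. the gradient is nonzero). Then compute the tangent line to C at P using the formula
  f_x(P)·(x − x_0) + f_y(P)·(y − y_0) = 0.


Tangent line at P: -49*x + 23*y - 170 = 0.

Step 1: f(-3, 1) = 0, so P lies on C.
Step 2: partial derivatives
  f_x(x, y) = -3*x**2 + 2*x*y + 4*x - 2*y**2 - 2*y, f_y(x, y) = x**2 - 4*x*y - 2*x - 6*y**2 + 4*y - 2.
  f_x(P) = -49, f_y(P) = 23 (gradient nonzero, so P is smooth).
Step 3: tangent line at P: -49·(x − -3) + 23·(y − 1) = 0.
Expanding: -49*x + 23*y - 170 = 0.


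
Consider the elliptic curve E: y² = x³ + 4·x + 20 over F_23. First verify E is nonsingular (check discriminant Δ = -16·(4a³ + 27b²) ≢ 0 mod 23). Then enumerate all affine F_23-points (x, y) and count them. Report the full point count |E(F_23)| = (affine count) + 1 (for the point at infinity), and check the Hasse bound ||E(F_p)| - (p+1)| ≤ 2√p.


Affine points = {(1, 5), (1, 18), (2, 6), (2, 17), (3, 6), (3, 17), (4, 10), (4, 13), (5, 2), (5, 21), (7, 0), (8, 9), (8, 14), (9, 7), (9, 16), (10, 5), (10, 18), (12, 5), (12, 18), (18, 6), (18, 17), (19, 3), (19, 20), (20, 2), (20, 21), (21, 2), (21, 21)}; affine count = 27; |E(F_23)| = 28.

Discriminant check: Δ ∝ 4a³ + 27b² = 4·4³ + 27·20² = 4·64 + 27·400 ≡ 16 (mod 23). Nonzero ⇒ E is nonsingular.
For each x ∈ F_23, compute rhs = x³ + 4·x + 20 mod 23, then count y ∈ F_23 with y² ≡ rhs.
  x = 0: rhs = 20, matching y values: none (0 points).
  x = 1: rhs = 2, matching y values: 5, 18 (2 points).
  x = 2: rhs = 13, matching y values: 6, 17 (2 points).
  x = 3: rhs = 13, matching y values: 6, 17 (2 points).
  x = 4: rhs = 8, matching y values: 10, 13 (2 points).
  x = 5: rhs = 4, matching y values: 2, 21 (2 points).
  x = 6: rhs = 7, matching y values: none (0 points).
  x = 7: rhs = 0, matching y values: 0 (1 points).
  x = 8: rhs = 12, matching y values: 9, 14 (2 points).
  x = 9: rhs = 3, matching y values: 7, 16 (2 points).
  x = 10: rhs = 2, matching y values: 5, 18 (2 points).
  x = 11: rhs = 15, matching y values: none (0 points).
  x = 12: rhs = 2, matching y values: 5, 18 (2 points).
  x = 13: rhs = 15, matching y values: none (0 points).
  x = 14: rhs = 14, matching y values: none (0 points).
  x = 15: rhs = 5, matching y values: none (0 points).
  x = 16: rhs = 17, matching y values: none (0 points).
  x = 17: rhs = 10, matching y values: none (0 points).
  x = 18: rhs = 13, matching y values: 6, 17 (2 points).
  x = 19: rhs = 9, matching y values: 3, 20 (2 points).
  x = 20: rhs = 4, matching y values: 2, 21 (2 points).
  x = 21: rhs = 4, matching y values: 2, 21 (2 points).
  x = 22: rhs = 15, matching y values: none (0 points).
Total affine count: 27.
Full point count |E(F_23)| = 27 + 1 = 28.
Hasse bound: |28 − (23+1)| = |4| = 4 ≤ 2√23 ≈ 9.5917 ✓.


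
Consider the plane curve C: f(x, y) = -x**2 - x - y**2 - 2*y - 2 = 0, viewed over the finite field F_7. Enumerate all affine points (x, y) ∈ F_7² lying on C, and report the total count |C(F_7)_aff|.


Affine F_7-points: {(1, 1), (1, 4), (2, 6), (3, 0), (3, 5), (4, 6), (5, 1), (5, 4)}; count = 8.

For each of the 49 pairs (x, y) ∈ F_7², evaluate f(x, y) mod 7. Record the zeros.
  x = 0: [0↦5, 1↦2, 2↦4, 3↦4, 4↦2, 5↦5, 6↦6]  zeros at y ∈ ∅
  x = 1: [0↦3, 1↦0, 2↦2, 3↦2, 4↦0, 5↦3, 6↦4]  zeros at y ∈ {1, 4}
  x = 2: [0↦6, 1↦3, 2↦5, 3↦5, 4↦3, 5↦6, 6↦0]  zeros at y ∈ {6}
  x = 3: [0↦0, 1↦4, 2↦6, 3↦6, 4↦4, 5↦0, 6↦1]  zeros at y ∈ {0, 5}
  x = 4: [0↦6, 1↦3, 2↦5, 3↦5, 4↦3, 5↦6, 6↦0]  zeros at y ∈ {6}
  x = 5: [0↦3, 1↦0, 2↦2, 3↦2, 4↦0, 5↦3, 6↦4]  zeros at y ∈ {1, 4}
  x = 6: [0↦5, 1↦2, 2↦4, 3↦4, 4↦2, 5↦5, 6↦6]  zeros at y ∈ ∅
Collecting zeros: affine points = {(1, 1), (1, 4), (2, 6), (3, 0), (3, 5), (4, 6), (5, 1), (5, 4)}.
Total count |C(F_7)_aff| = 8.


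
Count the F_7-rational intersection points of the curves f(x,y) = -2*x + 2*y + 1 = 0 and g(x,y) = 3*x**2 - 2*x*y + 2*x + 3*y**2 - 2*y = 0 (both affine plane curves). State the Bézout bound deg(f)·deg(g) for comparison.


Common zeros: {(0, 3), (4, 0)}; count = 2; Bézout bound = 2.

deg(f) = 1, deg(g) = 2, so Bézout bound = 2.
Scan x ∈ F_7. For each x, list the y ∈ F_7 with f(x, y) ≡ 0 and those with g(x, y) ≡ 0 (mod 7); the common zeros in that column are the intersection.
  x = 0: f ≡ 0 at y ∈ {3}; g ≡ 0 at y ∈ {0, 3}; common: {3}.
  x = 1: f ≡ 0 at y ∈ {4}; g ≡ 0 at y ∈ ∅; common: ∅.
  x = 2: f ≡ 0 at y ∈ {5}; g ≡ 0 at y ∈ ∅; common: ∅.
  x = 3: f ≡ 0 at y ∈ {6}; g ≡ 0 at y ∈ {1, 4}; common: ∅.
  x = 4: f ≡ 0 at y ∈ {0}; g ≡ 0 at y ∈ {0, 1}; common: {0}.
  x = 5: f ≡ 0 at y ∈ {1}; g ≡ 0 at y ∈ ∅; common: ∅.
  x = 6: f ≡ 0 at y ∈ {2}; g ≡ 0 at y ∈ {3, 4}; common: ∅.
Collecting: common zeros = {(0, 3), (4, 0)}, so the count is 2.
Comparison with the Bézout bound: 2 ≤ 2 = deg(f)·deg(g), as expected for curves with no common component (the bound is attained).


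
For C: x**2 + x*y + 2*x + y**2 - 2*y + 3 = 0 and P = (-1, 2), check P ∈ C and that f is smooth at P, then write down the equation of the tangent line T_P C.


Tangent line at P: 2*x + y = 0.

Step 1: f(-1, 2) = 0, so P lies on C.
Step 2: partial derivatives
  f_x(x, y) = 2*x + y + 2, f_y(x, y) = x + 2*y - 2.
  f_x(P) = 2, f_y(P) = 1 (gradient nonzero, so P is smooth).
Step 3: tangent line at P: 2·(x − -1) + 1·(y − 2) = 0.
Expanding: 2*x + y = 0.


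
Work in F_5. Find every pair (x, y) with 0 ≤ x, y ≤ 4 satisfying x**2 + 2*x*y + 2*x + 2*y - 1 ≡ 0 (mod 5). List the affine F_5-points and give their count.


Affine F_5-points: {(0, 3), (1, 2), (2, 3), (3, 2)}; count = 4.

For each of the 25 pairs (x, y) ∈ F_5², evaluate f(x, y) mod 5. Record the zeros.
  x = 0: [0↦4, 1↦1, 2↦3, 3↦0, 4↦2]  zeros at y ∈ {3}
  x = 1: [0↦2, 1↦1, 2↦0, 3↦4, 4↦3]  zeros at y ∈ {2}
  x = 2: [0↦2, 1↦3, 2↦4, 3↦0, 4↦1]  zeros at y ∈ {3}
  x = 3: [0↦4, 1↦2, 2↦0, 3↦3, 4↦1]  zeros at y ∈ {2}
  x = 4: [0↦3, 1↦3, 2↦3, 3↦3, 4↦3]  zeros at y ∈ ∅
Collecting zeros: affine points = {(0, 3), (1, 2), (2, 3), (3, 2)}.
Total count |C(F_5)_aff| = 4.


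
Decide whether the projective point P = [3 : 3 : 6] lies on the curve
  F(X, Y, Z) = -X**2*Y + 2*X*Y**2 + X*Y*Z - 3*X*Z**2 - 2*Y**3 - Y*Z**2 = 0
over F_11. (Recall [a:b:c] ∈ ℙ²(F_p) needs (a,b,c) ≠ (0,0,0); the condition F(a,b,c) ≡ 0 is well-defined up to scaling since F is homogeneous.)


F(3,3,6) ≡ 2 (mod 11); P is NOT on the curve.

Evaluate F(3, 3, 6) term-by-term (mod 11).
  -X**2*Y ↦ -1·9·3·1 = -27
  2*X*Y**2 ↦ 2·3·9·1 = 54
  X*Y*Z ↦ 1·3·3·6 = 54
  -3*X*Z**2 ↦ -3·3·1·36 = -324
  -2*Y**3 ↦ -2·1·27·1 = -54
  -Y*Z**2 ↦ -1·1·3·36 = -108
Sum: F(3, 3, 6) = (-27) + (54) + (54) + (-324) + (-54) + (-108) = -405.
Reducing mod 11: -405 ≡ 2 (mod 11).
Since F(a, b, c) ≡ 2 ≠ 0 (mod 11), P does NOT lie on the curve.


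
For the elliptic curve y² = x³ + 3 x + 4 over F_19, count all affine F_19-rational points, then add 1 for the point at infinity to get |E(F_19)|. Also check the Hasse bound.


Affine points = {(0, 2), (0, 17), (4, 2), (4, 17), (5, 7), (5, 12), (7, 8), (7, 11), (9, 0), (11, 0), (12, 1), (12, 18), (13, 6), (13, 13), (14, 4), (14, 15), (15, 2), (15, 17), (16, 5), (16, 14), (17, 3), (17, 16), (18, 0)}; affine count = 23; |E(F_19)| = 24.

Discriminant check: Δ ∝ 4a³ + 27b² = 4·3³ + 27·4² = 4·27 + 27·16 ≡ 8 (mod 19). Nonzero ⇒ E is nonsingular.
For each x ∈ F_19, compute rhs = x³ + 3·x + 4 mod 19, then count y ∈ F_19 with y² ≡ rhs.
  x = 0: rhs = 4, matching y values: 2, 17 (2 points).
  x = 1: rhs = 8, matching y values: none (0 points).
  x = 2: rhs = 18, matching y values: none (0 points).
  x = 3: rhs = 2, matching y values: none (0 points).
  x = 4: rhs = 4, matching y values: 2, 17 (2 points).
  x = 5: rhs = 11, matching y values: 7, 12 (2 points).
  x = 6: rhs = 10, matching y values: none (0 points).
  x = 7: rhs = 7, matching y values: 8, 11 (2 points).
  x = 8: rhs = 8, matching y values: none (0 points).
  x = 9: rhs = 0, matching y values: 0 (1 points).
  x = 10: rhs = 8, matching y values: none (0 points).
  x = 11: rhs = 0, matching y values: 0 (1 points).
  x = 12: rhs = 1, matching y values: 1, 18 (2 points).
  x = 13: rhs = 17, matching y values: 6, 13 (2 points).
  x = 14: rhs = 16, matching y values: 4, 15 (2 points).
  x = 15: rhs = 4, matching y values: 2, 17 (2 points).
  x = 16: rhs = 6, matching y values: 5, 14 (2 points).
  x = 17: rhs = 9, matching y values: 3, 16 (2 points).
  x = 18: rhs = 0, matching y values: 0 (1 points).
Total affine count: 23.
Full point count |E(F_19)| = 23 + 1 = 24.
Hasse bound: |24 − (19+1)| = |4| = 4 ≤ 2√19 ≈ 8.7178 ✓.
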